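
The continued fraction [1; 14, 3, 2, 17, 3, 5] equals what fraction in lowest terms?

30375/28388

Fold from the inside: start with 5/1.
  3 + 1/5 = 16/5
  17 + 5/16 = 277/16
  2 + 16/277 = 570/277
  3 + 277/570 = 1987/570
  14 + 570/1987 = 28388/1987
  1 + 1987/28388 = 30375/28388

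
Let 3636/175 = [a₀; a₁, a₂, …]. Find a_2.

3

3636 = 20·175 + 136   →  a_0 = 20
175 = 1·136 + 39   →  a_1 = 1
136 = 3·39 + 19   →  a_2 = 3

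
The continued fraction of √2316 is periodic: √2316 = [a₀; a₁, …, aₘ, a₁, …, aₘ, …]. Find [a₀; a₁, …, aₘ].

a₀ = ⌊√2316⌋ = 48.

[48; 8, 96]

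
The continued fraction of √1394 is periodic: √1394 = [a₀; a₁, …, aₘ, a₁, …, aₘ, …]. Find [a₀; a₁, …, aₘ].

[37; 2, 1, 36, 1, 2, 74]

a₀ = ⌊√1394⌋ = 37.
With m₀=0, d₀=1 and mₖ₊₁ = dₖaₖ − mₖ, dₖ₊₁ = (n − mₖ₊₁²)/dₖ, aₖ₊₁ = ⌊(a₀+mₖ₊₁)/dₖ₊₁⌋:
  k=1: m=37, d=25, a=2
  k=2: m=13, d=49, a=1
  k=3: m=36, d=2, a=36
  k=4: m=36, d=49, a=1
  k=5: m=13, d=25, a=2
  k=6: m=37, d=1, a=74
d=1 and a=2a₀=74 at k=6, so the next step gives (m, d) = (37, 25) again — its k=1 value — and the period has length 6.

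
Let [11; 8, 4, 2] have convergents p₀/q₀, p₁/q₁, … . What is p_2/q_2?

Using pₖ = aₖpₖ₋₁ + pₖ₋₂, qₖ = aₖqₖ₋₁ + qₖ₋₂ (with p₋₁=1, p₋₂=0, q₋₁=0, q₋₂=1):
  k=0: a=11, p=11, q=1
  k=1: a=8, p=89, q=8
  k=2: a=4, p=367, q=33

367/33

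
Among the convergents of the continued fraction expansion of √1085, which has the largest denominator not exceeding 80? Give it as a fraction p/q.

√1085 = [32; 1, 15, 2, 15, 1, 64, …] (period length 6).
Convergents:
  p_0/q_0 = 32/1
  p_1/q_1 = 33/1
  p_2/q_2 = 527/16
  p_3/q_3 = 1087/33
  p_4/q_4 = 16832/511
q_3 = 33 ≤ 80 < 511 = q_4, so the answer is 1087/33.

1087/33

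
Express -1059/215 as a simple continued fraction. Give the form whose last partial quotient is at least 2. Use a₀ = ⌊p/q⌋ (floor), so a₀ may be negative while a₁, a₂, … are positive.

-1059 = -5*215 + 16
215 = 13*16 + 7
16 = 2*7 + 2
7 = 3*2 + 1
2 = 2*1 + 0  (stop)
So -1059/215 = [-5; 13, 2, 3, 2].

[-5; 13, 2, 3, 2]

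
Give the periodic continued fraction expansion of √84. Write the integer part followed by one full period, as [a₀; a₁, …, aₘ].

a₀ = ⌊√84⌋ = 9.

[9; 6, 18]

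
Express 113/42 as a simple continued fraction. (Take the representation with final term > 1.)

113 = 2*42 + 29
42 = 1*29 + 13
29 = 2*13 + 3
13 = 4*3 + 1
3 = 3*1 + 0  (stop)
So 113/42 = [2; 1, 2, 4, 3].

[2; 1, 2, 4, 3]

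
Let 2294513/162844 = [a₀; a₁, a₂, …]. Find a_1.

11

2294513 = 14·162844 + 14697   →  a_0 = 14
162844 = 11·14697 + 1177   →  a_1 = 11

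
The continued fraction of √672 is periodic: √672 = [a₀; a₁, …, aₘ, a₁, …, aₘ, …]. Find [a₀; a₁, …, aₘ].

[25; 1, 11, 1, 50]

a₀ = ⌊√672⌋ = 25.
With m₀=0, d₀=1 and mₖ₊₁ = dₖaₖ − mₖ, dₖ₊₁ = (n − mₖ₊₁²)/dₖ, aₖ₊₁ = ⌊(a₀+mₖ₊₁)/dₖ₊₁⌋:
  k=1: m=25, d=47, a=1
  k=2: m=22, d=4, a=11
  k=3: m=22, d=47, a=1
  k=4: m=25, d=1, a=50
d=1 and a=2a₀=50 at k=4, so the next step gives (m, d) = (25, 47) again — its k=1 value — and the period has length 4.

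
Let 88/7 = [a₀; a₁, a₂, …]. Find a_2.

88 = 12·7 + 4   →  a_0 = 12
7 = 1·4 + 3   →  a_1 = 1
4 = 1·3 + 1   →  a_2 = 1

1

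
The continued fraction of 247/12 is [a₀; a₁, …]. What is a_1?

247 = 20·12 + 7   →  a_0 = 20
12 = 1·7 + 5   →  a_1 = 1

1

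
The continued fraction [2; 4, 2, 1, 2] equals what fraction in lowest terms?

78/35

Using pₖ = aₖpₖ₋₁ + pₖ₋₂ and qₖ = aₖqₖ₋₁ + qₖ₋₂:
  k=0: a=2, p=2, q=1
  k=1: a=4, p=9, q=4
  k=2: a=2, p=20, q=9
  k=3: a=1, p=29, q=13
  k=4: a=2, p=78, q=35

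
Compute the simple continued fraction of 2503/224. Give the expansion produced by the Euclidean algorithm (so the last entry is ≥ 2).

[11; 5, 1, 2, 1, 9]

2503 = 11*224 + 39
224 = 5*39 + 29
39 = 1*29 + 10
29 = 2*10 + 9
10 = 1*9 + 1
9 = 9*1 + 0  (stop)
So 2503/224 = [11; 5, 1, 2, 1, 9].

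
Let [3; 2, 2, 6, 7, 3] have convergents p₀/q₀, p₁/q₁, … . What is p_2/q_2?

Using pₖ = aₖpₖ₋₁ + pₖ₋₂, qₖ = aₖqₖ₋₁ + qₖ₋₂ (with p₋₁=1, p₋₂=0, q₋₁=0, q₋₂=1):
  k=0: a=3, p=3, q=1
  k=1: a=2, p=7, q=2
  k=2: a=2, p=17, q=5

17/5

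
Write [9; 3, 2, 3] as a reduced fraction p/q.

223/24

Using pₖ = aₖpₖ₋₁ + pₖ₋₂ and qₖ = aₖqₖ₋₁ + qₖ₋₂:
  k=0: a=9, p=9, q=1
  k=1: a=3, p=28, q=3
  k=2: a=2, p=65, q=7
  k=3: a=3, p=223, q=24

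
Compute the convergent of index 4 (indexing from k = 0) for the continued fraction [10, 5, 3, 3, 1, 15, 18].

703/69

Using pₖ = aₖpₖ₋₁ + pₖ₋₂, qₖ = aₖqₖ₋₁ + qₖ₋₂ (with p₋₁=1, p₋₂=0, q₋₁=0, q₋₂=1):
  k=0: a=10, p=10, q=1
  k=1: a=5, p=51, q=5
  k=2: a=3, p=163, q=16
  k=3: a=3, p=540, q=53
  k=4: a=1, p=703, q=69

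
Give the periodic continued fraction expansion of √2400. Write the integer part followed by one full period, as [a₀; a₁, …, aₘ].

a₀ = ⌊√2400⌋ = 48.

[48; 1, 96]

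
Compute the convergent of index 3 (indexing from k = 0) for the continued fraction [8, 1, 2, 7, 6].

Using pₖ = aₖpₖ₋₁ + pₖ₋₂, qₖ = aₖqₖ₋₁ + qₖ₋₂ (with p₋₁=1, p₋₂=0, q₋₁=0, q₋₂=1):
  k=0: a=8, p=8, q=1
  k=1: a=1, p=9, q=1
  k=2: a=2, p=26, q=3
  k=3: a=7, p=191, q=22

191/22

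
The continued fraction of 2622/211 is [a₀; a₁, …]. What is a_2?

2622 = 12·211 + 90   →  a_0 = 12
211 = 2·90 + 31   →  a_1 = 2
90 = 2·31 + 28   →  a_2 = 2

2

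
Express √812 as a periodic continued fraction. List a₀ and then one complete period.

[28; 2, 56]

a₀ = ⌊√812⌋ = 28.
With m₀=0, d₀=1 and mₖ₊₁ = dₖaₖ − mₖ, dₖ₊₁ = (n − mₖ₊₁²)/dₖ, aₖ₊₁ = ⌊(a₀+mₖ₊₁)/dₖ₊₁⌋:
  k=1: m=28, d=28, a=2
  k=2: m=28, d=1, a=56
d=1 and a=2a₀=56 at k=2, so the next step gives (m, d) = (28, 28) again — its k=1 value — and the period has length 2.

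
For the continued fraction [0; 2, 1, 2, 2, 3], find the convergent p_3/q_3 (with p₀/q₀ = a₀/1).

3/8

Using pₖ = aₖpₖ₋₁ + pₖ₋₂, qₖ = aₖqₖ₋₁ + qₖ₋₂ (with p₋₁=1, p₋₂=0, q₋₁=0, q₋₂=1):
  k=0: a=0, p=0, q=1
  k=1: a=2, p=1, q=2
  k=2: a=1, p=1, q=3
  k=3: a=2, p=3, q=8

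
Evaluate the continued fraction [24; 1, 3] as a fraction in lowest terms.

99/4

Using pₖ = aₖpₖ₋₁ + pₖ₋₂ and qₖ = aₖqₖ₋₁ + qₖ₋₂:
  k=0: a=24, p=24, q=1
  k=1: a=1, p=25, q=1
  k=2: a=3, p=99, q=4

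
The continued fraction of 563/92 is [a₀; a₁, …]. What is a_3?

563 = 6·92 + 11   →  a_0 = 6
92 = 8·11 + 4   →  a_1 = 8
11 = 2·4 + 3   →  a_2 = 2
4 = 1·3 + 1   →  a_3 = 1

1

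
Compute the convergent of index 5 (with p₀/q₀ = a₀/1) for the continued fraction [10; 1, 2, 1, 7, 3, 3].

Using pₖ = aₖpₖ₋₁ + pₖ₋₂, qₖ = aₖqₖ₋₁ + qₖ₋₂ (with p₋₁=1, p₋₂=0, q₋₁=0, q₋₂=1):
  k=0: a=10, p=10, q=1
  k=1: a=1, p=11, q=1
  k=2: a=2, p=32, q=3
  k=3: a=1, p=43, q=4
  k=4: a=7, p=333, q=31
  k=5: a=3, p=1042, q=97

1042/97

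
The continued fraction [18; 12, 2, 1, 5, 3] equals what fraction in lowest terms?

12060/667

Using pₖ = aₖpₖ₋₁ + pₖ₋₂ and qₖ = aₖqₖ₋₁ + qₖ₋₂:
  k=0: a=18, p=18, q=1
  k=1: a=12, p=217, q=12
  k=2: a=2, p=452, q=25
  k=3: a=1, p=669, q=37
  k=4: a=5, p=3797, q=210
  k=5: a=3, p=12060, q=667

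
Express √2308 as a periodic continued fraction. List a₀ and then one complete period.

a₀ = ⌊√2308⌋ = 48.
With m₀=0, d₀=1 and mₖ₊₁ = dₖaₖ − mₖ, dₖ₊₁ = (n − mₖ₊₁²)/dₖ, aₖ₊₁ = ⌊(a₀+mₖ₊₁)/dₖ₊₁⌋:
  k=1: m=48, d=4, a=24
  k=2: m=48, d=1, a=96
d=1 and a=2a₀=96 at k=2, so the next step gives (m, d) = (48, 4) again — its k=1 value — and the period has length 2.

[48; 24, 96]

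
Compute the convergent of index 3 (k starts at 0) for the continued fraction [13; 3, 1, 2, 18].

Using pₖ = aₖpₖ₋₁ + pₖ₋₂, qₖ = aₖqₖ₋₁ + qₖ₋₂ (with p₋₁=1, p₋₂=0, q₋₁=0, q₋₂=1):
  k=0: a=13, p=13, q=1
  k=1: a=3, p=40, q=3
  k=2: a=1, p=53, q=4
  k=3: a=2, p=146, q=11

146/11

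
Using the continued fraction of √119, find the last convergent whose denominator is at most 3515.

√119 = [10; 1, 9, 1, 20, …] (period length 4).
Convergents:
  p_0/q_0 = 10/1
  p_1/q_1 = 11/1
  p_2/q_2 = 109/10
  p_3/q_3 = 120/11
  p_4/q_4 = 2509/230
  p_5/q_5 = 2629/241
  p_6/q_6 = 26170/2399
  p_7/q_7 = 28799/2640
  p_8/q_8 = 602150/55199
q_7 = 2640 ≤ 3515 < 55199 = q_8, so the answer is 28799/2640.

28799/2640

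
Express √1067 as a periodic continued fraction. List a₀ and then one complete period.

a₀ = ⌊√1067⌋ = 32.
With m₀=0, d₀=1 and mₖ₊₁ = dₖaₖ − mₖ, dₖ₊₁ = (n − mₖ₊₁²)/dₖ, aₖ₊₁ = ⌊(a₀+mₖ₊₁)/dₖ₊₁⌋:
  k=1: m=32, d=43, a=1
  k=2: m=11, d=22, a=1
  k=3: m=11, d=43, a=1
  k=4: m=32, d=1, a=64
d=1 and a=2a₀=64 at k=4, so the next step gives (m, d) = (32, 43) again — its k=1 value — and the period has length 4.

[32; 1, 1, 1, 64]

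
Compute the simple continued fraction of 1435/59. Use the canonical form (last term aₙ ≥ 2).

1435 = 24*59 + 19
59 = 3*19 + 2
19 = 9*2 + 1
2 = 2*1 + 0  (stop)
So 1435/59 = [24; 3, 9, 2].

[24; 3, 9, 2]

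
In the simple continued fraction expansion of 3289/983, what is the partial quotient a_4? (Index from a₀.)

5

3289 = 3·983 + 340   →  a_0 = 3
983 = 2·340 + 303   →  a_1 = 2
340 = 1·303 + 37   →  a_2 = 1
303 = 8·37 + 7   →  a_3 = 8
37 = 5·7 + 2   →  a_4 = 5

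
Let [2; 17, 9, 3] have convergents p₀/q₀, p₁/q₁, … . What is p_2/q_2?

317/154

Using pₖ = aₖpₖ₋₁ + pₖ₋₂, qₖ = aₖqₖ₋₁ + qₖ₋₂ (with p₋₁=1, p₋₂=0, q₋₁=0, q₋₂=1):
  k=0: a=2, p=2, q=1
  k=1: a=17, p=35, q=17
  k=2: a=9, p=317, q=154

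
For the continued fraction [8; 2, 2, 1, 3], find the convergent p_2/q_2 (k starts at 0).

Using pₖ = aₖpₖ₋₁ + pₖ₋₂, qₖ = aₖqₖ₋₁ + qₖ₋₂ (with p₋₁=1, p₋₂=0, q₋₁=0, q₋₂=1):
  k=0: a=8, p=8, q=1
  k=1: a=2, p=17, q=2
  k=2: a=2, p=42, q=5

42/5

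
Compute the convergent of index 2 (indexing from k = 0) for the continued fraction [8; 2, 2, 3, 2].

Using pₖ = aₖpₖ₋₁ + pₖ₋₂, qₖ = aₖqₖ₋₁ + qₖ₋₂ (with p₋₁=1, p₋₂=0, q₋₁=0, q₋₂=1):
  k=0: a=8, p=8, q=1
  k=1: a=2, p=17, q=2
  k=2: a=2, p=42, q=5

42/5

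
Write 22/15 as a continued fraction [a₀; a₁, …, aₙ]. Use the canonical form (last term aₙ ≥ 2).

[1; 2, 7]

22 = 1·15 + 7
15 = 2·7 + 1
7 = 7·1 + 0  (stop)
So 22/15 = [1; 2, 7].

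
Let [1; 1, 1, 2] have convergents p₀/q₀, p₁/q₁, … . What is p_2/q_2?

Using pₖ = aₖpₖ₋₁ + pₖ₋₂, qₖ = aₖqₖ₋₁ + qₖ₋₂ (with p₋₁=1, p₋₂=0, q₋₁=0, q₋₂=1):
  k=0: a=1, p=1, q=1
  k=1: a=1, p=2, q=1
  k=2: a=1, p=3, q=2

3/2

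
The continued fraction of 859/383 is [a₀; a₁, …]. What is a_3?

2

859 = 2·383 + 93   →  a_0 = 2
383 = 4·93 + 11   →  a_1 = 4
93 = 8·11 + 5   →  a_2 = 8
11 = 2·5 + 1   →  a_3 = 2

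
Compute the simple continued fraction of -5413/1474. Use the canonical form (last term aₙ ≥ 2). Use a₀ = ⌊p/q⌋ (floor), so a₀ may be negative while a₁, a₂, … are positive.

[-4; 3, 19, 3, 8]

-5413 = -4*1474 + 483
1474 = 3*483 + 25
483 = 19*25 + 8
25 = 3*8 + 1
8 = 8*1 + 0  (stop)
So -5413/1474 = [-4; 3, 19, 3, 8].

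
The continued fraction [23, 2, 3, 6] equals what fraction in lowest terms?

1031/44

Fold from the inside: start with 6/1.
  3 + 1/6 = 19/6
  2 + 6/19 = 44/19
  23 + 19/44 = 1031/44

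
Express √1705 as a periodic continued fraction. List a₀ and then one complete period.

[41; 3, 2, 3, 82]

a₀ = ⌊√1705⌋ = 41.
With m₀=0, d₀=1 and mₖ₊₁ = dₖaₖ − mₖ, dₖ₊₁ = (n − mₖ₊₁²)/dₖ, aₖ₊₁ = ⌊(a₀+mₖ₊₁)/dₖ₊₁⌋:
  k=1: m=41, d=24, a=3
  k=2: m=31, d=31, a=2
  k=3: m=31, d=24, a=3
  k=4: m=41, d=1, a=82
d=1 and a=2a₀=82 at k=4, so the next step gives (m, d) = (41, 24) again — its k=1 value — and the period has length 4.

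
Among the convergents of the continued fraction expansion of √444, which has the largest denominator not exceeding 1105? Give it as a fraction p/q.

12411/589

√444 = [21; 14, 42, …] (period length 2).
Convergents:
  p_0/q_0 = 21/1
  p_1/q_1 = 295/14
  p_2/q_2 = 12411/589
  p_3/q_3 = 174049/8260
q_2 = 589 ≤ 1105 < 8260 = q_3, so the answer is 12411/589.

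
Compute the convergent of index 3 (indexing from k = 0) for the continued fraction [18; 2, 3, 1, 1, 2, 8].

Using pₖ = aₖpₖ₋₁ + pₖ₋₂, qₖ = aₖqₖ₋₁ + qₖ₋₂ (with p₋₁=1, p₋₂=0, q₋₁=0, q₋₂=1):
  k=0: a=18, p=18, q=1
  k=1: a=2, p=37, q=2
  k=2: a=3, p=129, q=7
  k=3: a=1, p=166, q=9

166/9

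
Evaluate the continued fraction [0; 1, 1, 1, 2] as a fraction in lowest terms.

Using pₖ = aₖpₖ₋₁ + pₖ₋₂ and qₖ = aₖqₖ₋₁ + qₖ₋₂:
  k=0: a=0, p=0, q=1
  k=1: a=1, p=1, q=1
  k=2: a=1, p=1, q=2
  k=3: a=1, p=2, q=3
  k=4: a=2, p=5, q=8

5/8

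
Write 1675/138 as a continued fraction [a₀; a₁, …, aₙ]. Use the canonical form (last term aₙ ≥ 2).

1675 = 12×138 + 19
138 = 7×19 + 5
19 = 3×5 + 4
5 = 1×4 + 1
4 = 4×1 + 0  (stop)
So 1675/138 = [12; 7, 3, 1, 4].

[12; 7, 3, 1, 4]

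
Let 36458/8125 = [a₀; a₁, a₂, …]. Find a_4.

36458 = 4·8125 + 3958   →  a_0 = 4
8125 = 2·3958 + 209   →  a_1 = 2
3958 = 18·209 + 196   →  a_2 = 18
209 = 1·196 + 13   →  a_3 = 1
196 = 15·13 + 1   →  a_4 = 15

15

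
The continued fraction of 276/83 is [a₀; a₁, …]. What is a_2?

276 = 3·83 + 27   →  a_0 = 3
83 = 3·27 + 2   →  a_1 = 3
27 = 13·2 + 1   →  a_2 = 13

13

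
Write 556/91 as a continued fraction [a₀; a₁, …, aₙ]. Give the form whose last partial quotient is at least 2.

556 = 6*91 + 10
91 = 9*10 + 1
10 = 10*1 + 0  (stop)
So 556/91 = [6; 9, 10].

[6; 9, 10]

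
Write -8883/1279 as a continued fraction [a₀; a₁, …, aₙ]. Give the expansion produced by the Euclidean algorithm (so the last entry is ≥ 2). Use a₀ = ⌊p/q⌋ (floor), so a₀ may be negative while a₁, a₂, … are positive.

[-7; 18, 3, 1, 2, 6]

-8883 = -7·1279 + 70
1279 = 18·70 + 19
70 = 3·19 + 13
19 = 1·13 + 6
13 = 2·6 + 1
6 = 6·1 + 0  (stop)
So -8883/1279 = [-7; 18, 3, 1, 2, 6].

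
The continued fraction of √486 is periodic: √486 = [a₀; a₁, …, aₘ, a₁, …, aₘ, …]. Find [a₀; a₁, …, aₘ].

[22; 22, 44]

a₀ = ⌊√486⌋ = 22.
With m₀=0, d₀=1 and mₖ₊₁ = dₖaₖ − mₖ, dₖ₊₁ = (n − mₖ₊₁²)/dₖ, aₖ₊₁ = ⌊(a₀+mₖ₊₁)/dₖ₊₁⌋:
  k=1: m=22, d=2, a=22
  k=2: m=22, d=1, a=44
d=1 and a=2a₀=44 at k=2, so the next step gives (m, d) = (22, 2) again — its k=1 value — and the period has length 2.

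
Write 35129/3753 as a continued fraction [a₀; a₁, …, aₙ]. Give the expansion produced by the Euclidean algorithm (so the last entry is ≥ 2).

35129 = 9*3753 + 1352
3753 = 2*1352 + 1049
1352 = 1*1049 + 303
1049 = 3*303 + 140
303 = 2*140 + 23
140 = 6*23 + 2
23 = 11*2 + 1
2 = 2*1 + 0  (stop)
So 35129/3753 = [9; 2, 1, 3, 2, 6, 11, 2].

[9; 2, 1, 3, 2, 6, 11, 2]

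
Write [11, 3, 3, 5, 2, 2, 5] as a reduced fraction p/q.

17416/1541

Using pₖ = aₖpₖ₋₁ + pₖ₋₂ and qₖ = aₖqₖ₋₁ + qₖ₋₂:
  k=0: a=11, p=11, q=1
  k=1: a=3, p=34, q=3
  k=2: a=3, p=113, q=10
  k=3: a=5, p=599, q=53
  k=4: a=2, p=1311, q=116
  k=5: a=2, p=3221, q=285
  k=6: a=5, p=17416, q=1541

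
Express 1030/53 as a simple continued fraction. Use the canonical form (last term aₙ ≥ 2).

[19; 2, 3, 3, 2]

1030 = 19·53 + 23
53 = 2·23 + 7
23 = 3·7 + 2
7 = 3·2 + 1
2 = 2·1 + 0  (stop)
So 1030/53 = [19; 2, 3, 3, 2].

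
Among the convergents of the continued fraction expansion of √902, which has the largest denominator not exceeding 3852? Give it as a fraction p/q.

54090/1801

√902 = [30; 30, 60, …] (period length 2).
Convergents:
  p_0/q_0 = 30/1
  p_1/q_1 = 901/30
  p_2/q_2 = 54090/1801
  p_3/q_3 = 1623601/54060
q_2 = 1801 ≤ 3852 < 54060 = q_3, so the answer is 54090/1801.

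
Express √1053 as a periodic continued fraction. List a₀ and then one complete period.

[32; 2, 4, 2, 64]

a₀ = ⌊√1053⌋ = 32.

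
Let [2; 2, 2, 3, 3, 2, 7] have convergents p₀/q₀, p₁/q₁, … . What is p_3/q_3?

41/17

Using pₖ = aₖpₖ₋₁ + pₖ₋₂, qₖ = aₖqₖ₋₁ + qₖ₋₂ (with p₋₁=1, p₋₂=0, q₋₁=0, q₋₂=1):
  k=0: a=2, p=2, q=1
  k=1: a=2, p=5, q=2
  k=2: a=2, p=12, q=5
  k=3: a=3, p=41, q=17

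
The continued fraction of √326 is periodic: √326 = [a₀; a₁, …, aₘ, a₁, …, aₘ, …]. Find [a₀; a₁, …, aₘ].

[18; 18, 36]

a₀ = ⌊√326⌋ = 18.
With m₀=0, d₀=1 and mₖ₊₁ = dₖaₖ − mₖ, dₖ₊₁ = (n − mₖ₊₁²)/dₖ, aₖ₊₁ = ⌊(a₀+mₖ₊₁)/dₖ₊₁⌋:
  k=1: m=18, d=2, a=18
  k=2: m=18, d=1, a=36
d=1 and a=2a₀=36 at k=2, so the next step gives (m, d) = (18, 2) again — its k=1 value — and the period has length 2.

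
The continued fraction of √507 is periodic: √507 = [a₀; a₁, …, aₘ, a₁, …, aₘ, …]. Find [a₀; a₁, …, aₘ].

[22; 1, 1, 14, 1, 1, 44]

a₀ = ⌊√507⌋ = 22.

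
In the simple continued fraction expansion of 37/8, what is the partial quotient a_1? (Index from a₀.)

1

37 = 4·8 + 5   →  a_0 = 4
8 = 1·5 + 3   →  a_1 = 1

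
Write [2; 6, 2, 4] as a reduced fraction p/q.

Using pₖ = aₖpₖ₋₁ + pₖ₋₂ and qₖ = aₖqₖ₋₁ + qₖ₋₂:
  k=0: a=2, p=2, q=1
  k=1: a=6, p=13, q=6
  k=2: a=2, p=28, q=13
  k=3: a=4, p=125, q=58

125/58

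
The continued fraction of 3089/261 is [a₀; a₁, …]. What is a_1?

1

3089 = 11·261 + 218   →  a_0 = 11
261 = 1·218 + 43   →  a_1 = 1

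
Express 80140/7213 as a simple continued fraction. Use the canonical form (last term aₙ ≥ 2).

80140 = 11*7213 + 797
7213 = 9*797 + 40
797 = 19*40 + 37
40 = 1*37 + 3
37 = 12*3 + 1
3 = 3*1 + 0  (stop)
So 80140/7213 = [11; 9, 19, 1, 12, 3].

[11; 9, 19, 1, 12, 3]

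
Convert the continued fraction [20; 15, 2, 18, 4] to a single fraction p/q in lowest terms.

46610/2323

Fold from the inside: start with 4/1.
  18 + 1/4 = 73/4
  2 + 4/73 = 150/73
  15 + 73/150 = 2323/150
  20 + 150/2323 = 46610/2323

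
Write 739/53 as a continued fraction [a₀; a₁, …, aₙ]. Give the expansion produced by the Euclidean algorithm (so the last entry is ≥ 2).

739 = 13×53 + 50
53 = 1×50 + 3
50 = 16×3 + 2
3 = 1×2 + 1
2 = 2×1 + 0  (stop)
So 739/53 = [13; 1, 16, 1, 2].

[13; 1, 16, 1, 2]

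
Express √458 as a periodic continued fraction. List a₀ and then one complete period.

a₀ = ⌊√458⌋ = 21.
With m₀=0, d₀=1 and mₖ₊₁ = dₖaₖ − mₖ, dₖ₊₁ = (n − mₖ₊₁²)/dₖ, aₖ₊₁ = ⌊(a₀+mₖ₊₁)/dₖ₊₁⌋:
  k=1: m=21, d=17, a=2
  k=2: m=13, d=17, a=2
  k=3: m=21, d=1, a=42
d=1 and a=2a₀=42 at k=3, so the next step gives (m, d) = (21, 17) again — its k=1 value — and the period has length 3.

[21; 2, 2, 42]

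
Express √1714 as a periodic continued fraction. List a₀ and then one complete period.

a₀ = ⌊√1714⌋ = 41.
With m₀=0, d₀=1 and mₖ₊₁ = dₖaₖ − mₖ, dₖ₊₁ = (n − mₖ₊₁²)/dₖ, aₖ₊₁ = ⌊(a₀+mₖ₊₁)/dₖ₊₁⌋:
  k=1: m=41, d=33, a=2
  k=2: m=25, d=33, a=2
  k=3: m=41, d=1, a=82
d=1 and a=2a₀=82 at k=3, so the next step gives (m, d) = (41, 33) again — its k=1 value — and the period has length 3.

[41; 2, 2, 82]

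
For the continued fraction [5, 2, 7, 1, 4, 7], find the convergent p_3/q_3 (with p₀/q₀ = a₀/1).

Using pₖ = aₖpₖ₋₁ + pₖ₋₂, qₖ = aₖqₖ₋₁ + qₖ₋₂ (with p₋₁=1, p₋₂=0, q₋₁=0, q₋₂=1):
  k=0: a=5, p=5, q=1
  k=1: a=2, p=11, q=2
  k=2: a=7, p=82, q=15
  k=3: a=1, p=93, q=17

93/17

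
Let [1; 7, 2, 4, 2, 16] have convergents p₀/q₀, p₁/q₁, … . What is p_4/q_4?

169/149

Using pₖ = aₖpₖ₋₁ + pₖ₋₂, qₖ = aₖqₖ₋₁ + qₖ₋₂ (with p₋₁=1, p₋₂=0, q₋₁=0, q₋₂=1):
  k=0: a=1, p=1, q=1
  k=1: a=7, p=8, q=7
  k=2: a=2, p=17, q=15
  k=3: a=4, p=76, q=67
  k=4: a=2, p=169, q=149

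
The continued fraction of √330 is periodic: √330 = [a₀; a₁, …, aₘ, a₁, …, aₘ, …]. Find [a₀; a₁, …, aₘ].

[18; 6, 36]

a₀ = ⌊√330⌋ = 18.
With m₀=0, d₀=1 and mₖ₊₁ = dₖaₖ − mₖ, dₖ₊₁ = (n − mₖ₊₁²)/dₖ, aₖ₊₁ = ⌊(a₀+mₖ₊₁)/dₖ₊₁⌋:
  k=1: m=18, d=6, a=6
  k=2: m=18, d=1, a=36
d=1 and a=2a₀=36 at k=2, so the next step gives (m, d) = (18, 6) again — its k=1 value — and the period has length 2.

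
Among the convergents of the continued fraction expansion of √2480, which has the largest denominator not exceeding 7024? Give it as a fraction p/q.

√2480 = [49; 1, 3, 1, 98, …] (period length 4).
Convergents:
  p_0/q_0 = 49/1
  p_1/q_1 = 50/1
  p_2/q_2 = 199/4
  p_3/q_3 = 249/5
  p_4/q_4 = 24601/494
  p_5/q_5 = 24850/499
  p_6/q_6 = 99151/1991
  p_7/q_7 = 124001/2490
  p_8/q_8 = 12251249/246011
q_7 = 2490 ≤ 7024 < 246011 = q_8, so the answer is 124001/2490.

124001/2490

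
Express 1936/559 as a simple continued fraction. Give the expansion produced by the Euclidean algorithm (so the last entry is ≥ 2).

1936 = 3*559 + 259
559 = 2*259 + 41
259 = 6*41 + 13
41 = 3*13 + 2
13 = 6*2 + 1
2 = 2*1 + 0  (stop)
So 1936/559 = [3; 2, 6, 3, 6, 2].

[3; 2, 6, 3, 6, 2]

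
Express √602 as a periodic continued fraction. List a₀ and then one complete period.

[24; 1, 1, 6, 1, 1, 48]

a₀ = ⌊√602⌋ = 24.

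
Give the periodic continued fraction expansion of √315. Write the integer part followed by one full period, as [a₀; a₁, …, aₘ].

a₀ = ⌊√315⌋ = 17.
With m₀=0, d₀=1 and mₖ₊₁ = dₖaₖ − mₖ, dₖ₊₁ = (n − mₖ₊₁²)/dₖ, aₖ₊₁ = ⌊(a₀+mₖ₊₁)/dₖ₊₁⌋:
  k=1: m=17, d=26, a=1
  k=2: m=9, d=9, a=2
  k=3: m=9, d=26, a=1
  k=4: m=17, d=1, a=34
d=1 and a=2a₀=34 at k=4, so the next step gives (m, d) = (17, 26) again — its k=1 value — and the period has length 4.

[17; 1, 2, 1, 34]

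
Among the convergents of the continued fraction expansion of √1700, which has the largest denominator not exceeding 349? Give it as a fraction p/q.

√1700 = [41; 4, 3, 20, 3, 4, 82, …] (period length 6).
Convergents:
  p_0/q_0 = 41/1
  p_1/q_1 = 165/4
  p_2/q_2 = 536/13
  p_3/q_3 = 10885/264
  p_4/q_4 = 33191/805
q_3 = 264 ≤ 349 < 805 = q_4, so the answer is 10885/264.

10885/264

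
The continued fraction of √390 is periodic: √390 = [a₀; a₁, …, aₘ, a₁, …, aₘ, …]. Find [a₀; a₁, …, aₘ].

a₀ = ⌊√390⌋ = 19.
With m₀=0, d₀=1 and mₖ₊₁ = dₖaₖ − mₖ, dₖ₊₁ = (n − mₖ₊₁²)/dₖ, aₖ₊₁ = ⌊(a₀+mₖ₊₁)/dₖ₊₁⌋:
  k=1: m=19, d=29, a=1
  k=2: m=10, d=10, a=2
  k=3: m=10, d=29, a=1
  k=4: m=19, d=1, a=38
d=1 and a=2a₀=38 at k=4, so the next step gives (m, d) = (19, 29) again — its k=1 value — and the period has length 4.

[19; 1, 2, 1, 38]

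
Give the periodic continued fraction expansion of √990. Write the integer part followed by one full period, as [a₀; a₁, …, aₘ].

[31; 2, 6, 2, 62]

a₀ = ⌊√990⌋ = 31.
With m₀=0, d₀=1 and mₖ₊₁ = dₖaₖ − mₖ, dₖ₊₁ = (n − mₖ₊₁²)/dₖ, aₖ₊₁ = ⌊(a₀+mₖ₊₁)/dₖ₊₁⌋:
  k=1: m=31, d=29, a=2
  k=2: m=27, d=9, a=6
  k=3: m=27, d=29, a=2
  k=4: m=31, d=1, a=62
d=1 and a=2a₀=62 at k=4, so the next step gives (m, d) = (31, 29) again — its k=1 value — and the period has length 4.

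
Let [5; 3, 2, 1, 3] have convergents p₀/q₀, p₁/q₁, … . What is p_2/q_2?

Using pₖ = aₖpₖ₋₁ + pₖ₋₂, qₖ = aₖqₖ₋₁ + qₖ₋₂ (with p₋₁=1, p₋₂=0, q₋₁=0, q₋₂=1):
  k=0: a=5, p=5, q=1
  k=1: a=3, p=16, q=3
  k=2: a=2, p=37, q=7

37/7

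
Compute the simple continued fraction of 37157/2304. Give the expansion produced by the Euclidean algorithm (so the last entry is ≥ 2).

37157 = 16·2304 + 293
2304 = 7·293 + 253
293 = 1·253 + 40
253 = 6·40 + 13
40 = 3·13 + 1
13 = 13·1 + 0  (stop)
So 37157/2304 = [16; 7, 1, 6, 3, 13].

[16; 7, 1, 6, 3, 13]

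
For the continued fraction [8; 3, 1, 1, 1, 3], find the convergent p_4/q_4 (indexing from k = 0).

Using pₖ = aₖpₖ₋₁ + pₖ₋₂, qₖ = aₖqₖ₋₁ + qₖ₋₂ (with p₋₁=1, p₋₂=0, q₋₁=0, q₋₂=1):
  k=0: a=8, p=8, q=1
  k=1: a=3, p=25, q=3
  k=2: a=1, p=33, q=4
  k=3: a=1, p=58, q=7
  k=4: a=1, p=91, q=11

91/11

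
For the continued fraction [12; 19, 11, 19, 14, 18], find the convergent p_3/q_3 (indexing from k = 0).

Using pₖ = aₖpₖ₋₁ + pₖ₋₂, qₖ = aₖqₖ₋₁ + qₖ₋₂ (with p₋₁=1, p₋₂=0, q₋₁=0, q₋₂=1):
  k=0: a=12, p=12, q=1
  k=1: a=19, p=229, q=19
  k=2: a=11, p=2531, q=210
  k=3: a=19, p=48318, q=4009

48318/4009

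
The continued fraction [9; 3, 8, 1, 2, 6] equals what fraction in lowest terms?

4791/514

Using pₖ = aₖpₖ₋₁ + pₖ₋₂ and qₖ = aₖqₖ₋₁ + qₖ₋₂:
  k=0: a=9, p=9, q=1
  k=1: a=3, p=28, q=3
  k=2: a=8, p=233, q=25
  k=3: a=1, p=261, q=28
  k=4: a=2, p=755, q=81
  k=5: a=6, p=4791, q=514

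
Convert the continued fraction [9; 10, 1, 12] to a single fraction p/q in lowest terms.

1291/142

Using pₖ = aₖpₖ₋₁ + pₖ₋₂ and qₖ = aₖqₖ₋₁ + qₖ₋₂:
  k=0: a=9, p=9, q=1
  k=1: a=10, p=91, q=10
  k=2: a=1, p=100, q=11
  k=3: a=12, p=1291, q=142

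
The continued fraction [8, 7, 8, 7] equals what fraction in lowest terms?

3305/406

Using pₖ = aₖpₖ₋₁ + pₖ₋₂ and qₖ = aₖqₖ₋₁ + qₖ₋₂:
  k=0: a=8, p=8, q=1
  k=1: a=7, p=57, q=7
  k=2: a=8, p=464, q=57
  k=3: a=7, p=3305, q=406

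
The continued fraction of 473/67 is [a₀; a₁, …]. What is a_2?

473 = 7·67 + 4   →  a_0 = 7
67 = 16·4 + 3   →  a_1 = 16
4 = 1·3 + 1   →  a_2 = 1

1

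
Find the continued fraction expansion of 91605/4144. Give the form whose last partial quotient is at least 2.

[22; 9, 2, 14, 15]

91605 = 22·4144 + 437
4144 = 9·437 + 211
437 = 2·211 + 15
211 = 14·15 + 1
15 = 15·1 + 0  (stop)
So 91605/4144 = [22; 9, 2, 14, 15].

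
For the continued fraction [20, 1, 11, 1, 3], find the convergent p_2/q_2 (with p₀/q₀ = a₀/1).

251/12

Using pₖ = aₖpₖ₋₁ + pₖ₋₂, qₖ = aₖqₖ₋₁ + qₖ₋₂ (with p₋₁=1, p₋₂=0, q₋₁=0, q₋₂=1):
  k=0: a=20, p=20, q=1
  k=1: a=1, p=21, q=1
  k=2: a=11, p=251, q=12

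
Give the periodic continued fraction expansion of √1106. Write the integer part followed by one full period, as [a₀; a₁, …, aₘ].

[33; 3, 1, 8, 1, 3, 66]

a₀ = ⌊√1106⌋ = 33.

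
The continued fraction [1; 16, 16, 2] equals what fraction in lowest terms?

563/530

Using pₖ = aₖpₖ₋₁ + pₖ₋₂ and qₖ = aₖqₖ₋₁ + qₖ₋₂:
  k=0: a=1, p=1, q=1
  k=1: a=16, p=17, q=16
  k=2: a=16, p=273, q=257
  k=3: a=2, p=563, q=530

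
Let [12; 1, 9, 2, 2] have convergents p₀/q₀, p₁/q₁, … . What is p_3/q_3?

Using pₖ = aₖpₖ₋₁ + pₖ₋₂, qₖ = aₖqₖ₋₁ + qₖ₋₂ (with p₋₁=1, p₋₂=0, q₋₁=0, q₋₂=1):
  k=0: a=12, p=12, q=1
  k=1: a=1, p=13, q=1
  k=2: a=9, p=129, q=10
  k=3: a=2, p=271, q=21

271/21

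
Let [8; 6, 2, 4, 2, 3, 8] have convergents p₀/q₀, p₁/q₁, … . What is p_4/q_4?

1052/129

Using pₖ = aₖpₖ₋₁ + pₖ₋₂, qₖ = aₖqₖ₋₁ + qₖ₋₂ (with p₋₁=1, p₋₂=0, q₋₁=0, q₋₂=1):
  k=0: a=8, p=8, q=1
  k=1: a=6, p=49, q=6
  k=2: a=2, p=106, q=13
  k=3: a=4, p=473, q=58
  k=4: a=2, p=1052, q=129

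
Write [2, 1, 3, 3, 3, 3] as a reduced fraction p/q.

393/142

Using pₖ = aₖpₖ₋₁ + pₖ₋₂ and qₖ = aₖqₖ₋₁ + qₖ₋₂:
  k=0: a=2, p=2, q=1
  k=1: a=1, p=3, q=1
  k=2: a=3, p=11, q=4
  k=3: a=3, p=36, q=13
  k=4: a=3, p=119, q=43
  k=5: a=3, p=393, q=142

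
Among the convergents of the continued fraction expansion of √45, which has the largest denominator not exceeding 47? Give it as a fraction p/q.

161/24

√45 = [6; 1, 2, 2, 2, 1, 12, …] (period length 6).
Convergents:
  p_0/q_0 = 6/1
  p_1/q_1 = 7/1
  p_2/q_2 = 20/3
  p_3/q_3 = 47/7
  p_4/q_4 = 114/17
  p_5/q_5 = 161/24
  p_6/q_6 = 2046/305
q_5 = 24 ≤ 47 < 305 = q_6, so the answer is 161/24.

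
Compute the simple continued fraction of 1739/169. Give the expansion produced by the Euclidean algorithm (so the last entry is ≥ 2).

1739 = 10×169 + 49
169 = 3×49 + 22
49 = 2×22 + 5
22 = 4×5 + 2
5 = 2×2 + 1
2 = 2×1 + 0  (stop)
So 1739/169 = [10; 3, 2, 4, 2, 2].

[10; 3, 2, 4, 2, 2]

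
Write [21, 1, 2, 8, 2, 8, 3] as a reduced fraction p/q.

30351/1400

Fold from the inside: start with 3/1.
  8 + 1/3 = 25/3
  2 + 3/25 = 53/25
  8 + 25/53 = 449/53
  2 + 53/449 = 951/449
  1 + 449/951 = 1400/951
  21 + 951/1400 = 30351/1400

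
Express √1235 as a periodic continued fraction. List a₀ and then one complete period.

[35; 7, 70]

a₀ = ⌊√1235⌋ = 35.
With m₀=0, d₀=1 and mₖ₊₁ = dₖaₖ − mₖ, dₖ₊₁ = (n − mₖ₊₁²)/dₖ, aₖ₊₁ = ⌊(a₀+mₖ₊₁)/dₖ₊₁⌋:
  k=1: m=35, d=10, a=7
  k=2: m=35, d=1, a=70
d=1 and a=2a₀=70 at k=2, so the next step gives (m, d) = (35, 10) again — its k=1 value — and the period has length 2.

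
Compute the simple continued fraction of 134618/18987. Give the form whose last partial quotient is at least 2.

[7; 11, 9, 11, 17]

134618 = 7·18987 + 1709
18987 = 11·1709 + 188
1709 = 9·188 + 17
188 = 11·17 + 1
17 = 17·1 + 0  (stop)
So 134618/18987 = [7; 11, 9, 11, 17].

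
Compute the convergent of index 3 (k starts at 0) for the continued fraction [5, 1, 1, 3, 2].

39/7

Using pₖ = aₖpₖ₋₁ + pₖ₋₂, qₖ = aₖqₖ₋₁ + qₖ₋₂ (with p₋₁=1, p₋₂=0, q₋₁=0, q₋₂=1):
  k=0: a=5, p=5, q=1
  k=1: a=1, p=6, q=1
  k=2: a=1, p=11, q=2
  k=3: a=3, p=39, q=7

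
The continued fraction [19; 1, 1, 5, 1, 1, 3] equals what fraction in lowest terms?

1661/85

Fold from the inside: start with 3/1.
  1 + 1/3 = 4/3
  1 + 3/4 = 7/4
  5 + 4/7 = 39/7
  1 + 7/39 = 46/39
  1 + 39/46 = 85/46
  19 + 46/85 = 1661/85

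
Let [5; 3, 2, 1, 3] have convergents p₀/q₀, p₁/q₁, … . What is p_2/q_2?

37/7

Using pₖ = aₖpₖ₋₁ + pₖ₋₂, qₖ = aₖqₖ₋₁ + qₖ₋₂ (with p₋₁=1, p₋₂=0, q₋₁=0, q₋₂=1):
  k=0: a=5, p=5, q=1
  k=1: a=3, p=16, q=3
  k=2: a=2, p=37, q=7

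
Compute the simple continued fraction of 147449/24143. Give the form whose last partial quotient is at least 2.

[6; 9, 3, 6, 1, 12, 4, 2]

147449 = 6·24143 + 2591
24143 = 9·2591 + 824
2591 = 3·824 + 119
824 = 6·119 + 110
119 = 1·110 + 9
110 = 12·9 + 2
9 = 4·2 + 1
2 = 2·1 + 0  (stop)
So 147449/24143 = [6; 9, 3, 6, 1, 12, 4, 2].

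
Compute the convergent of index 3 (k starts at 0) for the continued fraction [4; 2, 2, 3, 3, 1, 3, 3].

75/17

Using pₖ = aₖpₖ₋₁ + pₖ₋₂, qₖ = aₖqₖ₋₁ + qₖ₋₂ (with p₋₁=1, p₋₂=0, q₋₁=0, q₋₂=1):
  k=0: a=4, p=4, q=1
  k=1: a=2, p=9, q=2
  k=2: a=2, p=22, q=5
  k=3: a=3, p=75, q=17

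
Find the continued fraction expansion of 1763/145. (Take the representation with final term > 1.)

1763 = 12*145 + 23
145 = 6*23 + 7
23 = 3*7 + 2
7 = 3*2 + 1
2 = 2*1 + 0  (stop)
So 1763/145 = [12; 6, 3, 3, 2].

[12; 6, 3, 3, 2]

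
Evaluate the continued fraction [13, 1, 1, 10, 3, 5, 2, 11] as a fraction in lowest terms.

117286/8673

Fold from the inside: start with 11/1.
  2 + 1/11 = 23/11
  5 + 11/23 = 126/23
  3 + 23/126 = 401/126
  10 + 126/401 = 4136/401
  1 + 401/4136 = 4537/4136
  1 + 4136/4537 = 8673/4537
  13 + 4537/8673 = 117286/8673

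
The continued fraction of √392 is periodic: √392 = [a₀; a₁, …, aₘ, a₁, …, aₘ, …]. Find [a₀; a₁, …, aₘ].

a₀ = ⌊√392⌋ = 19.
With m₀=0, d₀=1 and mₖ₊₁ = dₖaₖ − mₖ, dₖ₊₁ = (n − mₖ₊₁²)/dₖ, aₖ₊₁ = ⌊(a₀+mₖ₊₁)/dₖ₊₁⌋:
  k=1: m=19, d=31, a=1
  k=2: m=12, d=8, a=3
  k=3: m=12, d=31, a=1
  k=4: m=19, d=1, a=38
d=1 and a=2a₀=38 at k=4, so the next step gives (m, d) = (19, 31) again — its k=1 value — and the period has length 4.

[19; 1, 3, 1, 38]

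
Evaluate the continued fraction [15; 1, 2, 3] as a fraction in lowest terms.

Using pₖ = aₖpₖ₋₁ + pₖ₋₂ and qₖ = aₖqₖ₋₁ + qₖ₋₂:
  k=0: a=15, p=15, q=1
  k=1: a=1, p=16, q=1
  k=2: a=2, p=47, q=3
  k=3: a=3, p=157, q=10

157/10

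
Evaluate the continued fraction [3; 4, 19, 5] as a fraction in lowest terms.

1263/389

Fold from the inside: start with 5/1.
  19 + 1/5 = 96/5
  4 + 5/96 = 389/96
  3 + 96/389 = 1263/389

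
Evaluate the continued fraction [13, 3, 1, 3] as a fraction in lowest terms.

199/15

Fold from the inside: start with 3/1.
  1 + 1/3 = 4/3
  3 + 3/4 = 15/4
  13 + 4/15 = 199/15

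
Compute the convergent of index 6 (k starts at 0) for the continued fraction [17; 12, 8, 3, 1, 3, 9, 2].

Using pₖ = aₖpₖ₋₁ + pₖ₋₂, qₖ = aₖqₖ₋₁ + qₖ₋₂ (with p₋₁=1, p₋₂=0, q₋₁=0, q₋₂=1):
  k=0: a=17, p=17, q=1
  k=1: a=12, p=205, q=12
  k=2: a=8, p=1657, q=97
  k=3: a=3, p=5176, q=303
  k=4: a=1, p=6833, q=400
  k=5: a=3, p=25675, q=1503
  k=6: a=9, p=237908, q=13927

237908/13927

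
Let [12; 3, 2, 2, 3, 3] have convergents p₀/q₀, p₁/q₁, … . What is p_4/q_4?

Using pₖ = aₖpₖ₋₁ + pₖ₋₂, qₖ = aₖqₖ₋₁ + qₖ₋₂ (with p₋₁=1, p₋₂=0, q₋₁=0, q₋₂=1):
  k=0: a=12, p=12, q=1
  k=1: a=3, p=37, q=3
  k=2: a=2, p=86, q=7
  k=3: a=2, p=209, q=17
  k=4: a=3, p=713, q=58

713/58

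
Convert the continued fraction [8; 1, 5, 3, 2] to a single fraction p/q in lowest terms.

Using pₖ = aₖpₖ₋₁ + pₖ₋₂ and qₖ = aₖqₖ₋₁ + qₖ₋₂:
  k=0: a=8, p=8, q=1
  k=1: a=1, p=9, q=1
  k=2: a=5, p=53, q=6
  k=3: a=3, p=168, q=19
  k=4: a=2, p=389, q=44

389/44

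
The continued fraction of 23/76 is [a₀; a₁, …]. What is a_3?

3

23 = 0·76 + 23   →  a_0 = 0
76 = 3·23 + 7   →  a_1 = 3
23 = 3·7 + 2   →  a_2 = 3
7 = 3·2 + 1   →  a_3 = 3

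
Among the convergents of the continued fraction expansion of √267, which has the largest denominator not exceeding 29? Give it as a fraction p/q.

49/3

√267 = [16; 2, 1, 15, 1, 2, 32, …] (period length 6).
Convergents:
  p_0/q_0 = 16/1
  p_1/q_1 = 33/2
  p_2/q_2 = 49/3
  p_3/q_3 = 768/47
q_2 = 3 ≤ 29 < 47 = q_3, so the answer is 49/3.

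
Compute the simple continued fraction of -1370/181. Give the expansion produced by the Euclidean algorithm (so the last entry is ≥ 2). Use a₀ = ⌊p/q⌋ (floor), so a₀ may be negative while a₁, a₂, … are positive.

[-8; 2, 3, 8, 3]

-1370 = -8*181 + 78
181 = 2*78 + 25
78 = 3*25 + 3
25 = 8*3 + 1
3 = 3*1 + 0  (stop)
So -1370/181 = [-8; 2, 3, 8, 3].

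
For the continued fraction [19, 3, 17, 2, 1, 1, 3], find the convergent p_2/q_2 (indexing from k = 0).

1005/52

Using pₖ = aₖpₖ₋₁ + pₖ₋₂, qₖ = aₖqₖ₋₁ + qₖ₋₂ (with p₋₁=1, p₋₂=0, q₋₁=0, q₋₂=1):
  k=0: a=19, p=19, q=1
  k=1: a=3, p=58, q=3
  k=2: a=17, p=1005, q=52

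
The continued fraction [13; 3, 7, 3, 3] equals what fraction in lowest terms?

3050/229

Fold from the inside: start with 3/1.
  3 + 1/3 = 10/3
  7 + 3/10 = 73/10
  3 + 10/73 = 229/73
  13 + 73/229 = 3050/229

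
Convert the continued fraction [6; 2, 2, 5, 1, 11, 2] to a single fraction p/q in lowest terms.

Using pₖ = aₖpₖ₋₁ + pₖ₋₂ and qₖ = aₖqₖ₋₁ + qₖ₋₂:
  k=0: a=6, p=6, q=1
  k=1: a=2, p=13, q=2
  k=2: a=2, p=32, q=5
  k=3: a=5, p=173, q=27
  k=4: a=1, p=205, q=32
  k=5: a=11, p=2428, q=379
  k=6: a=2, p=5061, q=790

5061/790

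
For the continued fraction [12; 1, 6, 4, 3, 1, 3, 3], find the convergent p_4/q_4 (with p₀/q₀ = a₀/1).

1209/94

Using pₖ = aₖpₖ₋₁ + pₖ₋₂, qₖ = aₖqₖ₋₁ + qₖ₋₂ (with p₋₁=1, p₋₂=0, q₋₁=0, q₋₂=1):
  k=0: a=12, p=12, q=1
  k=1: a=1, p=13, q=1
  k=2: a=6, p=90, q=7
  k=3: a=4, p=373, q=29
  k=4: a=3, p=1209, q=94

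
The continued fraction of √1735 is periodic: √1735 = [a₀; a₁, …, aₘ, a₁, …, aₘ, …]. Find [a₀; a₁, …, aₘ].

a₀ = ⌊√1735⌋ = 41.

[41; 1, 1, 1, 7, 1, 1, 1, 82]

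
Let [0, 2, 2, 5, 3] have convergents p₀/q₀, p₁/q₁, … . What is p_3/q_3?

Using pₖ = aₖpₖ₋₁ + pₖ₋₂, qₖ = aₖqₖ₋₁ + qₖ₋₂ (with p₋₁=1, p₋₂=0, q₋₁=0, q₋₂=1):
  k=0: a=0, p=0, q=1
  k=1: a=2, p=1, q=2
  k=2: a=2, p=2, q=5
  k=3: a=5, p=11, q=27

11/27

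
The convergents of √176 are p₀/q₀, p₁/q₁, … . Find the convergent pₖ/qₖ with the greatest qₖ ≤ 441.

√176 = [13; 3, 1, 3, 26, …] (period length 4).
Convergents:
  p_0/q_0 = 13/1
  p_1/q_1 = 40/3
  p_2/q_2 = 53/4
  p_3/q_3 = 199/15
  p_4/q_4 = 5227/394
  p_5/q_5 = 15880/1197
q_4 = 394 ≤ 441 < 1197 = q_5, so the answer is 5227/394.

5227/394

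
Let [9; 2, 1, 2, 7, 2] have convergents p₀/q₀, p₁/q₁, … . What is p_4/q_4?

553/59

Using pₖ = aₖpₖ₋₁ + pₖ₋₂, qₖ = aₖqₖ₋₁ + qₖ₋₂ (with p₋₁=1, p₋₂=0, q₋₁=0, q₋₂=1):
  k=0: a=9, p=9, q=1
  k=1: a=2, p=19, q=2
  k=2: a=1, p=28, q=3
  k=3: a=2, p=75, q=8
  k=4: a=7, p=553, q=59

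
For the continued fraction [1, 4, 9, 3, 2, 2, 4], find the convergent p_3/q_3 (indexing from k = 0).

143/115

Using pₖ = aₖpₖ₋₁ + pₖ₋₂, qₖ = aₖqₖ₋₁ + qₖ₋₂ (with p₋₁=1, p₋₂=0, q₋₁=0, q₋₂=1):
  k=0: a=1, p=1, q=1
  k=1: a=4, p=5, q=4
  k=2: a=9, p=46, q=37
  k=3: a=3, p=143, q=115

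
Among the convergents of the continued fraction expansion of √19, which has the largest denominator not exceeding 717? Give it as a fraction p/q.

√19 = [4; 2, 1, 3, 1, 2, 8, …] (period length 6).
Convergents:
  p_0/q_0 = 4/1
  p_1/q_1 = 9/2
  p_2/q_2 = 13/3
  p_3/q_3 = 48/11
  p_4/q_4 = 61/14
  p_5/q_5 = 170/39
  p_6/q_6 = 1421/326
  p_7/q_7 = 3012/691
  p_8/q_8 = 4433/1017
q_7 = 691 ≤ 717 < 1017 = q_8, so the answer is 3012/691.

3012/691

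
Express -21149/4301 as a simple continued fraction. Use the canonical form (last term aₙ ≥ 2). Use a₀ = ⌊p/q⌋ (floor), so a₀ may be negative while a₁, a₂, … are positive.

[-5; 12, 12, 3, 1, 1, 1, 2]

-21149 = -5·4301 + 356
4301 = 12·356 + 29
356 = 12·29 + 8
29 = 3·8 + 5
8 = 1·5 + 3
5 = 1·3 + 2
3 = 1·2 + 1
2 = 2·1 + 0  (stop)
So -21149/4301 = [-5; 12, 12, 3, 1, 1, 1, 2].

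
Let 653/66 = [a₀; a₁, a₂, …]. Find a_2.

8

653 = 9·66 + 59   →  a_0 = 9
66 = 1·59 + 7   →  a_1 = 1
59 = 8·7 + 3   →  a_2 = 8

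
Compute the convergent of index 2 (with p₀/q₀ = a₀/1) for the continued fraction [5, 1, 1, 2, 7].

Using pₖ = aₖpₖ₋₁ + pₖ₋₂, qₖ = aₖqₖ₋₁ + qₖ₋₂ (with p₋₁=1, p₋₂=0, q₋₁=0, q₋₂=1):
  k=0: a=5, p=5, q=1
  k=1: a=1, p=6, q=1
  k=2: a=1, p=11, q=2

11/2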